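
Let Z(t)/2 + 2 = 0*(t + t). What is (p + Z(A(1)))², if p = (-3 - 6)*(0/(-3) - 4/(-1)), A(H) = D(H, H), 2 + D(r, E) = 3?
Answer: 1600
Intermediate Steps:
D(r, E) = 1 (D(r, E) = -2 + 3 = 1)
A(H) = 1
Z(t) = -4 (Z(t) = -4 + 2*(0*(t + t)) = -4 + 2*(0*(2*t)) = -4 + 2*0 = -4 + 0 = -4)
p = -36 (p = -9*(0*(-⅓) - 4*(-1)) = -9*(0 + 4) = -9*4 = -36)
(p + Z(A(1)))² = (-36 - 4)² = (-40)² = 1600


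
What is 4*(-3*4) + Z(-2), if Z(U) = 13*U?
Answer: -74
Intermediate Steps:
4*(-3*4) + Z(-2) = 4*(-3*4) + 13*(-2) = 4*(-12) - 26 = -48 - 26 = -74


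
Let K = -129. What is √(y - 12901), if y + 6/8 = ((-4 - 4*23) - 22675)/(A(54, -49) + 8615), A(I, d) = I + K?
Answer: I*√1200433335/305 ≈ 113.6*I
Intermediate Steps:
A(I, d) = -129 + I (A(I, d) = I - 129 = -129 + I)
y = -1042/305 (y = -¾ + ((-4 - 4*23) - 22675)/((-129 + 54) + 8615) = -¾ + ((-4 - 92) - 22675)/(-75 + 8615) = -¾ + (-96 - 22675)/8540 = -¾ - 22771*1/8540 = -¾ - 3253/1220 = -1042/305 ≈ -3.4164)
√(y - 12901) = √(-1042/305 - 12901) = √(-3935847/305) = I*√1200433335/305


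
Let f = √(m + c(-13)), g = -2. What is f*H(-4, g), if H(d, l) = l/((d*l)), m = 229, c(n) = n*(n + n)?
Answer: -9*√7/4 ≈ -5.9529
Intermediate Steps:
c(n) = 2*n² (c(n) = n*(2*n) = 2*n²)
H(d, l) = 1/d (H(d, l) = l*(1/(d*l)) = 1/d)
f = 9*√7 (f = √(229 + 2*(-13)²) = √(229 + 2*169) = √(229 + 338) = √567 = 9*√7 ≈ 23.812)
f*H(-4, g) = (9*√7)/(-4) = (9*√7)*(-¼) = -9*√7/4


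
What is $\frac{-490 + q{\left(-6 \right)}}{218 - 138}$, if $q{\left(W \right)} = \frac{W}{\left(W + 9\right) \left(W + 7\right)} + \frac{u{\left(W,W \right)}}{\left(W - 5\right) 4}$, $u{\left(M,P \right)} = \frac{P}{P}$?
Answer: $- \frac{21649}{3520} \approx -6.1503$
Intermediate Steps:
$u{\left(M,P \right)} = 1$
$q{\left(W \right)} = \frac{1}{-20 + 4 W} + \frac{W}{\left(7 + W\right) \left(9 + W\right)}$ ($q{\left(W \right)} = \frac{W}{\left(W + 9\right) \left(W + 7\right)} + 1 \frac{1}{\left(W - 5\right) 4} = \frac{W}{\left(9 + W\right) \left(7 + W\right)} + 1 \frac{1}{\left(-5 + W\right) 4} = \frac{W}{\left(7 + W\right) \left(9 + W\right)} + 1 \frac{1}{-20 + 4 W} = W \frac{1}{\left(7 + W\right) \left(9 + W\right)} + \frac{1}{-20 + 4 W} = \frac{W}{\left(7 + W\right) \left(9 + W\right)} + \frac{1}{-20 + 4 W} = \frac{1}{-20 + 4 W} + \frac{W}{\left(7 + W\right) \left(9 + W\right)}$)
$\frac{-490 + q{\left(-6 \right)}}{218 - 138} = \frac{-490 + \frac{63 - -24 + 5 \left(-6\right)^{2}}{4 \left(-315 + \left(-6\right)^{3} - -102 + 11 \left(-6\right)^{2}\right)}}{218 - 138} = \frac{-490 + \frac{63 + 24 + 5 \cdot 36}{4 \left(-315 - 216 + 102 + 11 \cdot 36\right)}}{80} = \left(-490 + \frac{63 + 24 + 180}{4 \left(-315 - 216 + 102 + 396\right)}\right) \frac{1}{80} = \left(-490 + \frac{1}{4} \frac{1}{-33} \cdot 267\right) \frac{1}{80} = \left(-490 + \frac{1}{4} \left(- \frac{1}{33}\right) 267\right) \frac{1}{80} = \left(-490 - \frac{89}{44}\right) \frac{1}{80} = \left(- \frac{21649}{44}\right) \frac{1}{80} = - \frac{21649}{3520}$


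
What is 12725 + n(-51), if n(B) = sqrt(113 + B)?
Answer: 12725 + sqrt(62) ≈ 12733.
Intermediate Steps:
12725 + n(-51) = 12725 + sqrt(113 - 51) = 12725 + sqrt(62)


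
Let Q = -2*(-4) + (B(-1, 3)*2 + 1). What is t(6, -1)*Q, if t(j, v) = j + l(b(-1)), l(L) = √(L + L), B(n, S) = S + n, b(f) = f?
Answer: 78 + 13*I*√2 ≈ 78.0 + 18.385*I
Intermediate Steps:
l(L) = √2*√L (l(L) = √(2*L) = √2*√L)
t(j, v) = j + I*√2 (t(j, v) = j + √2*√(-1) = j + √2*I = j + I*√2)
Q = 13 (Q = -2*(-4) + ((3 - 1)*2 + 1) = 8 + (2*2 + 1) = 8 + (4 + 1) = 8 + 5 = 13)
t(6, -1)*Q = (6 + I*√2)*13 = 78 + 13*I*√2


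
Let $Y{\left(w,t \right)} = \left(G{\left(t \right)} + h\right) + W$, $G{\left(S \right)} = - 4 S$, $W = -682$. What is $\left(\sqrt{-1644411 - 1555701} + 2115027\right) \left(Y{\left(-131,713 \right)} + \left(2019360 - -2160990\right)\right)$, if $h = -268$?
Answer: $8833511786796 + 50118576 i \sqrt{22223} \approx 8.8335 \cdot 10^{12} + 7.4714 \cdot 10^{9} i$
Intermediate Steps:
$Y{\left(w,t \right)} = -950 - 4 t$ ($Y{\left(w,t \right)} = \left(- 4 t - 268\right) - 682 = \left(-268 - 4 t\right) - 682 = -950 - 4 t$)
$\left(\sqrt{-1644411 - 1555701} + 2115027\right) \left(Y{\left(-131,713 \right)} + \left(2019360 - -2160990\right)\right) = \left(\sqrt{-1644411 - 1555701} + 2115027\right) \left(\left(-950 - 2852\right) + \left(2019360 - -2160990\right)\right) = \left(\sqrt{-3200112} + 2115027\right) \left(\left(-950 - 2852\right) + \left(2019360 + 2160990\right)\right) = \left(12 i \sqrt{22223} + 2115027\right) \left(-3802 + 4180350\right) = \left(2115027 + 12 i \sqrt{22223}\right) 4176548 = 8833511786796 + 50118576 i \sqrt{22223}$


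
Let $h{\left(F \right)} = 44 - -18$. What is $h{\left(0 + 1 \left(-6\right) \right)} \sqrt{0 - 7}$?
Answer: $62 i \sqrt{7} \approx 164.04 i$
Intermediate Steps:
$h{\left(F \right)} = 62$ ($h{\left(F \right)} = 44 + 18 = 62$)
$h{\left(0 + 1 \left(-6\right) \right)} \sqrt{0 - 7} = 62 \sqrt{0 - 7} = 62 \sqrt{-7} = 62 i \sqrt{7}$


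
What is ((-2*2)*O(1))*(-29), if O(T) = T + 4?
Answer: 580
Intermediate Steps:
O(T) = 4 + T
((-2*2)*O(1))*(-29) = ((-2*2)*(4 + 1))*(-29) = -4*5*(-29) = -20*(-29) = 580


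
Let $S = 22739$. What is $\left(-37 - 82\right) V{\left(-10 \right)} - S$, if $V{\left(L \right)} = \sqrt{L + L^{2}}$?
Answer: $-22739 - 357 \sqrt{10} \approx -23868.0$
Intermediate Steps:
$\left(-37 - 82\right) V{\left(-10 \right)} - S = \left(-37 - 82\right) \sqrt{- 10 \left(1 - 10\right)} - 22739 = - 119 \sqrt{\left(-10\right) \left(-9\right)} - 22739 = - 119 \sqrt{90} - 22739 = - 119 \cdot 3 \sqrt{10} - 22739 = - 357 \sqrt{10} - 22739 = -22739 - 357 \sqrt{10}$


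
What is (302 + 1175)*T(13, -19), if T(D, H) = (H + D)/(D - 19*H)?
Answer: -4431/187 ≈ -23.695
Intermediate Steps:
T(D, H) = (D + H)/(D - 19*H)
(302 + 1175)*T(13, -19) = (302 + 1175)*((13 - 19)/(13 - 19*(-19))) = 1477*(-6/(13 + 361)) = 1477*(-6/374) = 1477*((1/374)*(-6)) = 1477*(-3/187) = -4431/187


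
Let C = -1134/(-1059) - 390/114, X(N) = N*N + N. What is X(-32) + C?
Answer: 6637581/6707 ≈ 989.65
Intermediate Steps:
X(N) = N + N² (X(N) = N² + N = N + N²)
C = -15763/6707 (C = -1134*(-1/1059) - 390*1/114 = 378/353 - 65/19 = -15763/6707 ≈ -2.3502)
X(-32) + C = -32*(1 - 32) - 15763/6707 = -32*(-31) - 15763/6707 = 992 - 15763/6707 = 6637581/6707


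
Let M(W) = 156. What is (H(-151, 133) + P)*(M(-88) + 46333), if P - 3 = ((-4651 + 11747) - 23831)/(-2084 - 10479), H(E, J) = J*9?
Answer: 701627561815/12563 ≈ 5.5849e+7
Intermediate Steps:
H(E, J) = 9*J
P = 54424/12563 (P = 3 + ((-4651 + 11747) - 23831)/(-2084 - 10479) = 3 + (7096 - 23831)/(-12563) = 3 - 16735*(-1/12563) = 3 + 16735/12563 = 54424/12563 ≈ 4.3321)
(H(-151, 133) + P)*(M(-88) + 46333) = (9*133 + 54424/12563)*(156 + 46333) = (1197 + 54424/12563)*46489 = (15092335/12563)*46489 = 701627561815/12563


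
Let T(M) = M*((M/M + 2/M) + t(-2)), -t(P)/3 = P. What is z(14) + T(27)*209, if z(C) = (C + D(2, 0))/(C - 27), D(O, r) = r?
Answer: 518933/13 ≈ 39918.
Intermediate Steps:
t(P) = -3*P
z(C) = C/(-27 + C) (z(C) = (C + 0)/(C - 27) = C/(-27 + C))
T(M) = M*(7 + 2/M) (T(M) = M*((M/M + 2/M) - 3*(-2)) = M*((1 + 2/M) + 6) = M*(7 + 2/M))
z(14) + T(27)*209 = 14/(-27 + 14) + (2 + 7*27)*209 = 14/(-13) + (2 + 189)*209 = 14*(-1/13) + 191*209 = -14/13 + 39919 = 518933/13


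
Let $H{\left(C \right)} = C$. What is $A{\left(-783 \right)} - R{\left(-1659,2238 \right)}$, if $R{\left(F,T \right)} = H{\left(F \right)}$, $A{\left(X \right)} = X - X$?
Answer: $1659$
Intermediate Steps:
$A{\left(X \right)} = 0$
$R{\left(F,T \right)} = F$
$A{\left(-783 \right)} - R{\left(-1659,2238 \right)} = 0 - -1659 = 0 + 1659 = 1659$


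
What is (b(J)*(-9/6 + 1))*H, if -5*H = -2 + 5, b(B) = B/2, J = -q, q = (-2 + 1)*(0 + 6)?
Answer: 9/10 ≈ 0.90000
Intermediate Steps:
q = -6 (q = -1*6 = -6)
J = 6 (J = -1*(-6) = 6)
b(B) = B/2 (b(B) = B*(½) = B/2)
H = -⅗ (H = -(-2 + 5)/5 = -⅕*3 = -⅗ ≈ -0.60000)
(b(J)*(-9/6 + 1))*H = (((½)*6)*(-9/6 + 1))*(-⅗) = (3*(-9*⅙ + 1))*(-⅗) = (3*(-3/2 + 1))*(-⅗) = (3*(-½))*(-⅗) = -3/2*(-⅗) = 9/10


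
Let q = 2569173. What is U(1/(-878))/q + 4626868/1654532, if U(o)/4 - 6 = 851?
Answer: 2973224018965/1062694735509 ≈ 2.7978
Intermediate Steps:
U(o) = 3428 (U(o) = 24 + 4*851 = 24 + 3404 = 3428)
U(1/(-878))/q + 4626868/1654532 = 3428/2569173 + 4626868/1654532 = 3428*(1/2569173) + 4626868*(1/1654532) = 3428/2569173 + 1156717/413633 = 2973224018965/1062694735509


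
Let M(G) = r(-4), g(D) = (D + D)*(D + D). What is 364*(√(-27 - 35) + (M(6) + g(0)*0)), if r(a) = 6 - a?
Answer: 3640 + 364*I*√62 ≈ 3640.0 + 2866.1*I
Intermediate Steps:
g(D) = 4*D² (g(D) = (2*D)*(2*D) = 4*D²)
M(G) = 10 (M(G) = 6 - 1*(-4) = 6 + 4 = 10)
364*(√(-27 - 35) + (M(6) + g(0)*0)) = 364*(√(-27 - 35) + (10 + (4*0²)*0)) = 364*(√(-62) + (10 + (4*0)*0)) = 364*(I*√62 + (10 + 0*0)) = 364*(I*√62 + (10 + 0)) = 364*(I*√62 + 10) = 364*(10 + I*√62) = 3640 + 364*I*√62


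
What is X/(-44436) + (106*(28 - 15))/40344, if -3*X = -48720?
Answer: -3535439/10670988 ≈ -0.33131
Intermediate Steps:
X = 16240 (X = -⅓*(-48720) = 16240)
X/(-44436) + (106*(28 - 15))/40344 = 16240/(-44436) + (106*(28 - 15))/40344 = 16240*(-1/44436) + (106*13)*(1/40344) = -580/1587 + 1378*(1/40344) = -580/1587 + 689/20172 = -3535439/10670988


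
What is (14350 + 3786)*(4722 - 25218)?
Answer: -371715456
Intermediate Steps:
(14350 + 3786)*(4722 - 25218) = 18136*(-20496) = -371715456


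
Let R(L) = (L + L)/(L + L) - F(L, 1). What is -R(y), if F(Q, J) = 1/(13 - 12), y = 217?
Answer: 0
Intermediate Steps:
F(Q, J) = 1 (F(Q, J) = 1/1 = 1)
R(L) = 0 (R(L) = (L + L)/(L + L) - 1*1 = (2*L)/((2*L)) - 1 = (2*L)*(1/(2*L)) - 1 = 1 - 1 = 0)
-R(y) = -1*0 = 0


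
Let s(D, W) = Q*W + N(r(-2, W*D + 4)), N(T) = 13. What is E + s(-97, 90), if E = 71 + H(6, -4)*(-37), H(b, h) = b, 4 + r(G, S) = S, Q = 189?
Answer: 16872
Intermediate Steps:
r(G, S) = -4 + S
s(D, W) = 13 + 189*W (s(D, W) = 189*W + 13 = 13 + 189*W)
E = -151 (E = 71 + 6*(-37) = 71 - 222 = -151)
E + s(-97, 90) = -151 + (13 + 189*90) = -151 + (13 + 17010) = -151 + 17023 = 16872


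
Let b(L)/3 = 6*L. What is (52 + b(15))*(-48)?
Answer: -15456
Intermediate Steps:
b(L) = 18*L (b(L) = 3*(6*L) = 18*L)
(52 + b(15))*(-48) = (52 + 18*15)*(-48) = (52 + 270)*(-48) = 322*(-48) = -15456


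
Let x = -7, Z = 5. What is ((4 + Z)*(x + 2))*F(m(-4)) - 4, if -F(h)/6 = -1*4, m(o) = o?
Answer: -1084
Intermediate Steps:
F(h) = 24 (F(h) = -(-6)*4 = -6*(-4) = 24)
((4 + Z)*(x + 2))*F(m(-4)) - 4 = ((4 + 5)*(-7 + 2))*24 - 4 = (9*(-5))*24 - 4 = -45*24 - 4 = -1080 - 4 = -1084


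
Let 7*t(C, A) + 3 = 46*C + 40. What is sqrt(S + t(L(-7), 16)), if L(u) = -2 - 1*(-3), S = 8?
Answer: sqrt(973)/7 ≈ 4.4561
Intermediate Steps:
L(u) = 1 (L(u) = -2 + 3 = 1)
t(C, A) = 37/7 + 46*C/7 (t(C, A) = -3/7 + (46*C + 40)/7 = -3/7 + (40 + 46*C)/7 = -3/7 + (40/7 + 46*C/7) = 37/7 + 46*C/7)
sqrt(S + t(L(-7), 16)) = sqrt(8 + (37/7 + (46/7)*1)) = sqrt(8 + (37/7 + 46/7)) = sqrt(8 + 83/7) = sqrt(139/7) = sqrt(973)/7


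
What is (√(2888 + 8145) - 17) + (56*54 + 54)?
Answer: 3061 + √11033 ≈ 3166.0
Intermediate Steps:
(√(2888 + 8145) - 17) + (56*54 + 54) = (√11033 - 17) + (3024 + 54) = (-17 + √11033) + 3078 = 3061 + √11033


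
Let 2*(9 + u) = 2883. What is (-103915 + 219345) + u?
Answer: 233725/2 ≈ 1.1686e+5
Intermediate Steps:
u = 2865/2 (u = -9 + (1/2)*2883 = -9 + 2883/2 = 2865/2 ≈ 1432.5)
(-103915 + 219345) + u = (-103915 + 219345) + 2865/2 = 115430 + 2865/2 = 233725/2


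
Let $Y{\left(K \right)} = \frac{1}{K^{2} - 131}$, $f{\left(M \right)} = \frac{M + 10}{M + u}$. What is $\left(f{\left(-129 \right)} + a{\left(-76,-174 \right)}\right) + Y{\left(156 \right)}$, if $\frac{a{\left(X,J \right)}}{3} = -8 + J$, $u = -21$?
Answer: $- \frac{395901791}{726150} \approx -545.21$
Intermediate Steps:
$f{\left(M \right)} = \frac{10 + M}{-21 + M}$ ($f{\left(M \right)} = \frac{M + 10}{M - 21} = \frac{10 + M}{-21 + M}$)
$Y{\left(K \right)} = \frac{1}{-131 + K^{2}}$
$a{\left(X,J \right)} = -24 + 3 J$ ($a{\left(X,J \right)} = 3 \left(-8 + J\right) = -24 + 3 J$)
$\left(f{\left(-129 \right)} + a{\left(-76,-174 \right)}\right) + Y{\left(156 \right)} = \left(\frac{10 - 129}{-21 - 129} + \left(-24 + 3 \left(-174\right)\right)\right) + \frac{1}{-131 + 156^{2}} = \left(\frac{1}{-150} \left(-119\right) - 546\right) + \frac{1}{-131 + 24336} = \left(\left(- \frac{1}{150}\right) \left(-119\right) - 546\right) + \frac{1}{24205} = \left(\frac{119}{150} - 546\right) + \frac{1}{24205} = - \frac{81781}{150} + \frac{1}{24205} = - \frac{395901791}{726150}$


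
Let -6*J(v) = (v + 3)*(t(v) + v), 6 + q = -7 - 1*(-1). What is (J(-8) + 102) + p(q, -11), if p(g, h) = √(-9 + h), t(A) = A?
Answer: 266/3 + 2*I*√5 ≈ 88.667 + 4.4721*I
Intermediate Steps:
q = -12 (q = -6 + (-7 - 1*(-1)) = -6 + (-7 + 1) = -6 - 6 = -12)
J(v) = -v*(3 + v)/3 (J(v) = -(v + 3)*(v + v)/6 = -(3 + v)*2*v/6 = -v*(3 + v)/3)
(J(-8) + 102) + p(q, -11) = ((⅓)*(-8)*(-3 - 1*(-8)) + 102) + √(-9 - 11) = ((⅓)*(-8)*(-3 + 8) + 102) + √(-20) = ((⅓)*(-8)*5 + 102) + 2*I*√5 = (-40/3 + 102) + 2*I*√5 = 266/3 + 2*I*√5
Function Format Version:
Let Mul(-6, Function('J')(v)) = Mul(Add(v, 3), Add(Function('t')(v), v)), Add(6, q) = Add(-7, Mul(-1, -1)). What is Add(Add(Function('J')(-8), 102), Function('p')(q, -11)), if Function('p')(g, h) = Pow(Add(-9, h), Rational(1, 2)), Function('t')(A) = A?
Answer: Add(Rational(266, 3), Mul(2, I, Pow(5, Rational(1, 2)))) ≈ Add(88.667, Mul(4.4721, I))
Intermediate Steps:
q = -12 (q = Add(-6, Add(-7, Mul(-1, -1))) = Add(-6, Add(-7, 1)) = Add(-6, -6) = -12)
Function('J')(v) = Mul(Rational(-1, 3), v, Add(3, v)) (Function('J')(v) = Mul(Rational(-1, 6), Mul(Add(v, 3), Add(v, v))) = Mul(Rational(-1, 6), Mul(Add(3, v), Mul(2, v))) = Mul(Rational(-1, 6), Mul(2, v, Add(3, v))) = Mul(Rational(-1, 3), v, Add(3, v)))
Add(Add(Function('J')(-8), 102), Function('p')(q, -11)) = Add(Add(Mul(Rational(1, 3), -8, Add(-3, Mul(-1, -8))), 102), Pow(Add(-9, -11), Rational(1, 2))) = Add(Add(Mul(Rational(1, 3), -8, Add(-3, 8)), 102), Pow(-20, Rational(1, 2))) = Add(Add(Mul(Rational(1, 3), -8, 5), 102), Mul(2, I, Pow(5, Rational(1, 2)))) = Add(Add(Rational(-40, 3), 102), Mul(2, I, Pow(5, Rational(1, 2)))) = Add(Rational(266, 3), Mul(2, I, Pow(5, Rational(1, 2))))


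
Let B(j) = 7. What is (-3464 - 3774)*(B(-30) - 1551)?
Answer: 11175472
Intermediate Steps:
(-3464 - 3774)*(B(-30) - 1551) = (-3464 - 3774)*(7 - 1551) = -7238*(-1544) = 11175472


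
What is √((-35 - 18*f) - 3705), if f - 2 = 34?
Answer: 2*I*√1097 ≈ 66.242*I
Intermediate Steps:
f = 36 (f = 2 + 34 = 36)
√((-35 - 18*f) - 3705) = √((-35 - 18*36) - 3705) = √((-35 - 648) - 3705) = √(-683 - 3705) = √(-4388) = 2*I*√1097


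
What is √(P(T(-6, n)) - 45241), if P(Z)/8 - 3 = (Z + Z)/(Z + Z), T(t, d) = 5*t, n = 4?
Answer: I*√45209 ≈ 212.62*I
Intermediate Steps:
P(Z) = 32 (P(Z) = 24 + 8*((Z + Z)/(Z + Z)) = 24 + 8*((2*Z)/((2*Z))) = 24 + 8*((2*Z)*(1/(2*Z))) = 24 + 8*1 = 24 + 8 = 32)
√(P(T(-6, n)) - 45241) = √(32 - 45241) = √(-45209) = I*√45209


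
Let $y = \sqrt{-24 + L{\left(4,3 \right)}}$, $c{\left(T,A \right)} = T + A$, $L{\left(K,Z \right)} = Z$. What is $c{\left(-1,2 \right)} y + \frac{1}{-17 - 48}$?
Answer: $- \frac{1}{65} + i \sqrt{21} \approx -0.015385 + 4.5826 i$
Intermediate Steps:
$c{\left(T,A \right)} = A + T$
$y = i \sqrt{21}$ ($y = \sqrt{-24 + 3} = \sqrt{-21} = i \sqrt{21} \approx 4.5826 i$)
$c{\left(-1,2 \right)} y + \frac{1}{-17 - 48} = \left(2 - 1\right) i \sqrt{21} + \frac{1}{-17 - 48} = 1 i \sqrt{21} + \frac{1}{-65} = i \sqrt{21} - \frac{1}{65} = - \frac{1}{65} + i \sqrt{21}$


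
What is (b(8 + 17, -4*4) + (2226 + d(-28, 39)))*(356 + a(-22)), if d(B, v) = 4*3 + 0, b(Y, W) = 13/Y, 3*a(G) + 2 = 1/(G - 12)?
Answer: 676089003/850 ≈ 7.9540e+5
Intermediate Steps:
a(G) = -⅔ + 1/(3*(-12 + G)) (a(G) = -⅔ + 1/(3*(G - 12)) = -⅔ + 1/(3*(-12 + G)))
d(B, v) = 12 (d(B, v) = 12 + 0 = 12)
(b(8 + 17, -4*4) + (2226 + d(-28, 39)))*(356 + a(-22)) = (13/(8 + 17) + (2226 + 12))*(356 + (25 - 2*(-22))/(3*(-12 - 22))) = (13/25 + 2238)*(356 + (⅓)*(25 + 44)/(-34)) = (13*(1/25) + 2238)*(356 + (⅓)*(-1/34)*69) = (13/25 + 2238)*(356 - 23/34) = (55963/25)*(12081/34) = 676089003/850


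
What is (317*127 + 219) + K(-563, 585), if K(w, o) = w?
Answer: 39915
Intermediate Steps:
(317*127 + 219) + K(-563, 585) = (317*127 + 219) - 563 = (40259 + 219) - 563 = 40478 - 563 = 39915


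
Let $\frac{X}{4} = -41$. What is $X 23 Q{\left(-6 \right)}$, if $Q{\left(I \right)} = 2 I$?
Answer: $45264$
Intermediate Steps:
$X = -164$ ($X = 4 \left(-41\right) = -164$)
$X 23 Q{\left(-6 \right)} = \left(-164\right) 23 \cdot 2 \left(-6\right) = \left(-3772\right) \left(-12\right) = 45264$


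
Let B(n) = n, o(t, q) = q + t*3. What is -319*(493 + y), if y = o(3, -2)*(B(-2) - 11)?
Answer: -128238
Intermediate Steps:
o(t, q) = q + 3*t
y = -91 (y = (-2 + 3*3)*(-2 - 11) = (-2 + 9)*(-13) = 7*(-13) = -91)
-319*(493 + y) = -319*(493 - 91) = -319*402 = -128238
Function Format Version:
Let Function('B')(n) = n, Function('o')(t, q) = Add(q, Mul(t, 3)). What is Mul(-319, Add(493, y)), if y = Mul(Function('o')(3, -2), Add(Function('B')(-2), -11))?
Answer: -128238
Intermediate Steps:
Function('o')(t, q) = Add(q, Mul(3, t))
y = -91 (y = Mul(Add(-2, Mul(3, 3)), Add(-2, -11)) = Mul(Add(-2, 9), -13) = Mul(7, -13) = -91)
Mul(-319, Add(493, y)) = Mul(-319, Add(493, -91)) = Mul(-319, 402) = -128238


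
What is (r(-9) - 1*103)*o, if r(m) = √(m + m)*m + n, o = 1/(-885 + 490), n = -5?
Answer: 108/395 + 27*I*√2/395 ≈ 0.27342 + 0.096668*I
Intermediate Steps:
o = -1/395 (o = 1/(-395) = -1/395 ≈ -0.0025316)
r(m) = -5 + √2*m^(3/2) (r(m) = √(m + m)*m - 5 = √(2*m)*m - 5 = (√2*√m)*m - 5 = √2*m^(3/2) - 5 = -5 + √2*m^(3/2))
(r(-9) - 1*103)*o = ((-5 + √2*(-9)^(3/2)) - 1*103)*(-1/395) = ((-5 + √2*(-27*I)) - 103)*(-1/395) = ((-5 - 27*I*√2) - 103)*(-1/395) = (-108 - 27*I*√2)*(-1/395) = 108/395 + 27*I*√2/395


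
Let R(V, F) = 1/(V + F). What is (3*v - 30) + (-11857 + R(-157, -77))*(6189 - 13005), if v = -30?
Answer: 3151871624/39 ≈ 8.0817e+7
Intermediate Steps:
R(V, F) = 1/(F + V)
(3*v - 30) + (-11857 + R(-157, -77))*(6189 - 13005) = (3*(-30) - 30) + (-11857 + 1/(-77 - 157))*(6189 - 13005) = (-90 - 30) + (-11857 + 1/(-234))*(-6816) = -120 + (-11857 - 1/234)*(-6816) = -120 - 2774539/234*(-6816) = -120 + 3151876304/39 = 3151871624/39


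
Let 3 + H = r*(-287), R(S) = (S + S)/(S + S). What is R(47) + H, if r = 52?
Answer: -14926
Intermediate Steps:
R(S) = 1 (R(S) = (2*S)/((2*S)) = (2*S)*(1/(2*S)) = 1)
H = -14927 (H = -3 + 52*(-287) = -3 - 14924 = -14927)
R(47) + H = 1 - 14927 = -14926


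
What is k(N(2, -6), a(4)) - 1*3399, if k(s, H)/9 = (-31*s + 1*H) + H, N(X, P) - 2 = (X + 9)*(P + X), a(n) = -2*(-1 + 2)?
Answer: 8283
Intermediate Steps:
a(n) = -2 (a(n) = -2*1 = -2)
N(X, P) = 2 + (9 + X)*(P + X) (N(X, P) = 2 + (X + 9)*(P + X) = 2 + (9 + X)*(P + X))
k(s, H) = -279*s + 18*H (k(s, H) = 9*((-31*s + 1*H) + H) = 9*((-31*s + H) + H) = 9*((H - 31*s) + H) = 9*(-31*s + 2*H) = -279*s + 18*H)
k(N(2, -6), a(4)) - 1*3399 = (-279*(2 + 2**2 + 9*(-6) + 9*2 - 6*2) + 18*(-2)) - 1*3399 = (-279*(2 + 4 - 54 + 18 - 12) - 36) - 3399 = (-279*(-42) - 36) - 3399 = (11718 - 36) - 3399 = 11682 - 3399 = 8283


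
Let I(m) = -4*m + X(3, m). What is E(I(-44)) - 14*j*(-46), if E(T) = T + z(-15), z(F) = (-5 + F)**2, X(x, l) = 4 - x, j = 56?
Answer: 36641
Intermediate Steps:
I(m) = 1 - 4*m (I(m) = -4*m + (4 - 1*3) = -4*m + (4 - 3) = -4*m + 1 = 1 - 4*m)
E(T) = 400 + T (E(T) = T + (-5 - 15)**2 = T + (-20)**2 = T + 400 = 400 + T)
E(I(-44)) - 14*j*(-46) = (400 + (1 - 4*(-44))) - 14*56*(-46) = (400 + (1 + 176)) - 784*(-46) = (400 + 177) - 1*(-36064) = 577 + 36064 = 36641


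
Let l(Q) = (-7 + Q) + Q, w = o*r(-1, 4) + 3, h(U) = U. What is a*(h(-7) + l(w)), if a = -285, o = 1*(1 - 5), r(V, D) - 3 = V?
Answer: 6840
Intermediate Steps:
r(V, D) = 3 + V
o = -4 (o = 1*(-4) = -4)
w = -5 (w = -4*(3 - 1) + 3 = -4*2 + 3 = -8 + 3 = -5)
l(Q) = -7 + 2*Q
a*(h(-7) + l(w)) = -285*(-7 + (-7 + 2*(-5))) = -285*(-7 + (-7 - 10)) = -285*(-7 - 17) = -285*(-24) = 6840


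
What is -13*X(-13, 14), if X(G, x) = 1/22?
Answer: -13/22 ≈ -0.59091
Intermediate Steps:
X(G, x) = 1/22
-13*X(-13, 14) = -13*1/22 = -13/22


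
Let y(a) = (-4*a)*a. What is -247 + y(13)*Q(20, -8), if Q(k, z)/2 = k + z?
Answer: -16471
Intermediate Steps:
Q(k, z) = 2*k + 2*z (Q(k, z) = 2*(k + z) = 2*k + 2*z)
y(a) = -4*a²
-247 + y(13)*Q(20, -8) = -247 + (-4*13²)*(2*20 + 2*(-8)) = -247 + (-4*169)*(40 - 16) = -247 - 676*24 = -247 - 16224 = -16471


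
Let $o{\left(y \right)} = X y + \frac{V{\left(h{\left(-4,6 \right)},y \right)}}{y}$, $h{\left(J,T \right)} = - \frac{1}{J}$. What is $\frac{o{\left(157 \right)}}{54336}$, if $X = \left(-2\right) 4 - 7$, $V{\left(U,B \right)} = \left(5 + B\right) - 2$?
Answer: $- \frac{369575}{8530752} \approx -0.043323$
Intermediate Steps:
$V{\left(U,B \right)} = 3 + B$
$X = -15$ ($X = -8 - 7 = -15$)
$o{\left(y \right)} = - 15 y + \frac{3 + y}{y}$
$\frac{o{\left(157 \right)}}{54336} = \frac{1 - 2355 + \frac{3}{157}}{54336} = \left(1 - 2355 + 3 \cdot \frac{1}{157}\right) \frac{1}{54336} = \left(1 - 2355 + \frac{3}{157}\right) \frac{1}{54336} = \left(- \frac{369575}{157}\right) \frac{1}{54336} = - \frac{369575}{8530752}$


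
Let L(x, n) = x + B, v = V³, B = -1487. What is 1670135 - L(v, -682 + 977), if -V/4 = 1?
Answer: 1671686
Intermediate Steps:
V = -4 (V = -4*1 = -4)
v = -64 (v = (-4)³ = -64)
L(x, n) = -1487 + x (L(x, n) = x - 1487 = -1487 + x)
1670135 - L(v, -682 + 977) = 1670135 - (-1487 - 64) = 1670135 - 1*(-1551) = 1670135 + 1551 = 1671686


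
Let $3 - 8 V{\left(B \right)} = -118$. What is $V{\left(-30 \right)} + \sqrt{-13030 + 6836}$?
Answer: $\frac{121}{8} + i \sqrt{6194} \approx 15.125 + 78.702 i$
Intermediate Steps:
$V{\left(B \right)} = \frac{121}{8}$ ($V{\left(B \right)} = \frac{3}{8} - - \frac{59}{4} = \frac{3}{8} + \frac{59}{4} = \frac{121}{8}$)
$V{\left(-30 \right)} + \sqrt{-13030 + 6836} = \frac{121}{8} + \sqrt{-13030 + 6836} = \frac{121}{8} + \sqrt{-6194} = \frac{121}{8} + i \sqrt{6194}$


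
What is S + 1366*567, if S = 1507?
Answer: 776029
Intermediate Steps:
S + 1366*567 = 1507 + 1366*567 = 1507 + 774522 = 776029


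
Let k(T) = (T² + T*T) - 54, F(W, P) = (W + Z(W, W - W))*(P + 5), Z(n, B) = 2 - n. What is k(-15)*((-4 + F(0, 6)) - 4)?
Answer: 5544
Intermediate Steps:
F(W, P) = 10 + 2*P (F(W, P) = (W + (2 - W))*(P + 5) = 2*(5 + P) = 10 + 2*P)
k(T) = -54 + 2*T² (k(T) = (T² + T²) - 54 = 2*T² - 54 = -54 + 2*T²)
k(-15)*((-4 + F(0, 6)) - 4) = (-54 + 2*(-15)²)*((-4 + (10 + 2*6)) - 4) = (-54 + 2*225)*((-4 + (10 + 12)) - 4) = (-54 + 450)*((-4 + 22) - 4) = 396*(18 - 4) = 396*14 = 5544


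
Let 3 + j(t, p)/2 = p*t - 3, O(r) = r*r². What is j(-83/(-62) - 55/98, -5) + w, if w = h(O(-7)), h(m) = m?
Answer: -551055/1519 ≈ -362.77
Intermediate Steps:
O(r) = r³
w = -343 (w = (-7)³ = -343)
j(t, p) = -12 + 2*p*t (j(t, p) = -6 + 2*(p*t - 3) = -6 + 2*(-3 + p*t) = -6 + (-6 + 2*p*t) = -12 + 2*p*t)
j(-83/(-62) - 55/98, -5) + w = (-12 + 2*(-5)*(-83/(-62) - 55/98)) - 343 = (-12 + 2*(-5)*(-83*(-1/62) - 55*1/98)) - 343 = (-12 + 2*(-5)*(83/62 - 55/98)) - 343 = (-12 + 2*(-5)*(1181/1519)) - 343 = (-12 - 11810/1519) - 343 = -30038/1519 - 343 = -551055/1519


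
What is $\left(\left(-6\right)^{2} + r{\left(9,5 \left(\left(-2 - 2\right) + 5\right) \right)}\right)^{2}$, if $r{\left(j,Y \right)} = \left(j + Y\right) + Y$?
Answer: $3025$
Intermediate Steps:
$r{\left(j,Y \right)} = j + 2 Y$ ($r{\left(j,Y \right)} = \left(Y + j\right) + Y = j + 2 Y$)
$\left(\left(-6\right)^{2} + r{\left(9,5 \left(\left(-2 - 2\right) + 5\right) \right)}\right)^{2} = \left(\left(-6\right)^{2} + \left(9 + 2 \cdot 5 \left(\left(-2 - 2\right) + 5\right)\right)\right)^{2} = \left(36 + \left(9 + 2 \cdot 5 \left(\left(-2 - 2\right) + 5\right)\right)\right)^{2} = \left(36 + \left(9 + 2 \cdot 5 \left(-4 + 5\right)\right)\right)^{2} = \left(36 + \left(9 + 2 \cdot 5 \cdot 1\right)\right)^{2} = \left(36 + \left(9 + 2 \cdot 5\right)\right)^{2} = \left(36 + \left(9 + 10\right)\right)^{2} = \left(36 + 19\right)^{2} = 55^{2} = 3025$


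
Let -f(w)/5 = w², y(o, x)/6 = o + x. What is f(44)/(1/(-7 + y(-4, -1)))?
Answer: 358160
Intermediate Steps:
y(o, x) = 6*o + 6*x (y(o, x) = 6*(o + x) = 6*o + 6*x)
f(w) = -5*w²
f(44)/(1/(-7 + y(-4, -1))) = (-5*44²)/(1/(-7 + (6*(-4) + 6*(-1)))) = (-5*1936)/(1/(-7 + (-24 - 6))) = -9680/1/(-7 - 30) = -9680/1/(-37) = -9680/(-1/37) = -37*(-9680) = 358160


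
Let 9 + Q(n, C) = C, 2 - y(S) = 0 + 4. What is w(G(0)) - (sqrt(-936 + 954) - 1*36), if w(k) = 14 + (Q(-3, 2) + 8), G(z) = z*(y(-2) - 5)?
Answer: 51 - 3*sqrt(2) ≈ 46.757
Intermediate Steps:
y(S) = -2 (y(S) = 2 - (0 + 4) = 2 - 1*4 = 2 - 4 = -2)
Q(n, C) = -9 + C
G(z) = -7*z (G(z) = z*(-2 - 5) = z*(-7) = -7*z)
w(k) = 15 (w(k) = 14 + ((-9 + 2) + 8) = 14 + (-7 + 8) = 14 + 1 = 15)
w(G(0)) - (sqrt(-936 + 954) - 1*36) = 15 - (sqrt(-936 + 954) - 1*36) = 15 - (sqrt(18) - 36) = 15 - (3*sqrt(2) - 36) = 15 - (-36 + 3*sqrt(2)) = 15 + (36 - 3*sqrt(2)) = 51 - 3*sqrt(2)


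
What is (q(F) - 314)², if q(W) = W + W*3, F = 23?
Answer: 49284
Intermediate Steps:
q(W) = 4*W (q(W) = W + 3*W = 4*W)
(q(F) - 314)² = (4*23 - 314)² = (92 - 314)² = (-222)² = 49284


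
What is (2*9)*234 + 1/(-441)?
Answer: 1857491/441 ≈ 4212.0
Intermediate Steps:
(2*9)*234 + 1/(-441) = 18*234 - 1/441 = 4212 - 1/441 = 1857491/441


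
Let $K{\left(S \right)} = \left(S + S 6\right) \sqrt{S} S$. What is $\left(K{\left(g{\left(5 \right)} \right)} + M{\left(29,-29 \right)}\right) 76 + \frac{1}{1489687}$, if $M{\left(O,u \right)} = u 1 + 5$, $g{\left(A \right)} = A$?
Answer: $- \frac{2717189087}{1489687} + 13300 \sqrt{5} \approx 27916.0$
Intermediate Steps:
$M{\left(O,u \right)} = 5 + u$ ($M{\left(O,u \right)} = u + 5 = 5 + u$)
$K{\left(S \right)} = 7 S^{\frac{5}{2}}$ ($K{\left(S \right)} = \left(S + 6 S\right) \sqrt{S} S = 7 S \sqrt{S} S = 7 S^{\frac{3}{2}} S = 7 S^{\frac{5}{2}}$)
$\left(K{\left(g{\left(5 \right)} \right)} + M{\left(29,-29 \right)}\right) 76 + \frac{1}{1489687} = \left(7 \cdot 5^{\frac{5}{2}} + \left(5 - 29\right)\right) 76 + \frac{1}{1489687} = \left(7 \cdot 25 \sqrt{5} - 24\right) 76 + \frac{1}{1489687} = \left(175 \sqrt{5} - 24\right) 76 + \frac{1}{1489687} = \left(-24 + 175 \sqrt{5}\right) 76 + \frac{1}{1489687} = \left(-1824 + 13300 \sqrt{5}\right) + \frac{1}{1489687} = - \frac{2717189087}{1489687} + 13300 \sqrt{5}$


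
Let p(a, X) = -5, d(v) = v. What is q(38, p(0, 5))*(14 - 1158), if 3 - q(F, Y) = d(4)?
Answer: 1144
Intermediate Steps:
q(F, Y) = -1 (q(F, Y) = 3 - 1*4 = 3 - 4 = -1)
q(38, p(0, 5))*(14 - 1158) = -(14 - 1158) = -1*(-1144) = 1144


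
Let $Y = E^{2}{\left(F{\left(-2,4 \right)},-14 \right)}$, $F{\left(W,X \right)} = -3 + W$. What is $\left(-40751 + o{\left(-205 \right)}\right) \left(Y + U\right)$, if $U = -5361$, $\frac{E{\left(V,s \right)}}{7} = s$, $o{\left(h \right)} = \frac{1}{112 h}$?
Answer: $- \frac{3969933083523}{22960} \approx -1.7291 \cdot 10^{8}$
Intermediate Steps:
$o{\left(h \right)} = \frac{1}{112 h}$
$E{\left(V,s \right)} = 7 s$
$Y = 9604$ ($Y = \left(7 \left(-14\right)\right)^{2} = \left(-98\right)^{2} = 9604$)
$\left(-40751 + o{\left(-205 \right)}\right) \left(Y + U\right) = \left(-40751 + \frac{1}{112 \left(-205\right)}\right) \left(9604 - 5361\right) = \left(-40751 + \frac{1}{112} \left(- \frac{1}{205}\right)\right) 4243 = \left(-40751 - \frac{1}{22960}\right) 4243 = \left(- \frac{935642961}{22960}\right) 4243 = - \frac{3969933083523}{22960}$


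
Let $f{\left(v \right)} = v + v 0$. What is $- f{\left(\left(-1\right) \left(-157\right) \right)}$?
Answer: $-157$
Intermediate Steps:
$f{\left(v \right)} = v$ ($f{\left(v \right)} = v + 0 = v$)
$- f{\left(\left(-1\right) \left(-157\right) \right)} = - \left(-1\right) \left(-157\right) = \left(-1\right) 157 = -157$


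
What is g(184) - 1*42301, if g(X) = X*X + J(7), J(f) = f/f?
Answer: -8444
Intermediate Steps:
J(f) = 1
g(X) = 1 + X² (g(X) = X*X + 1 = X² + 1 = 1 + X²)
g(184) - 1*42301 = (1 + 184²) - 1*42301 = (1 + 33856) - 42301 = 33857 - 42301 = -8444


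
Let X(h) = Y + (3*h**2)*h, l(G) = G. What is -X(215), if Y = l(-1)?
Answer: -29815124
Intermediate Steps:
Y = -1
X(h) = -1 + 3*h**3 (X(h) = -1 + (3*h**2)*h = -1 + 3*h**3)
-X(215) = -(-1 + 3*215**3) = -(-1 + 3*9938375) = -(-1 + 29815125) = -1*29815124 = -29815124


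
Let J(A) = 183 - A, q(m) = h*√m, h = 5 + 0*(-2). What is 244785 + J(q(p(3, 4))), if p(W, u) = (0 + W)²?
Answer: 244953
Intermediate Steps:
p(W, u) = W²
h = 5 (h = 5 + 0 = 5)
q(m) = 5*√m
244785 + J(q(p(3, 4))) = 244785 + (183 - 5*√(3²)) = 244785 + (183 - 5*√9) = 244785 + (183 - 5*3) = 244785 + (183 - 1*15) = 244785 + (183 - 15) = 244785 + 168 = 244953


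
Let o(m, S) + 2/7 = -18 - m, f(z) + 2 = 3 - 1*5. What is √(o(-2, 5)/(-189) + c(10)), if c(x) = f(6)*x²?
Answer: I*√176362/21 ≈ 19.998*I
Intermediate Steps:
f(z) = -4 (f(z) = -2 + (3 - 1*5) = -2 + (3 - 5) = -2 - 2 = -4)
o(m, S) = -128/7 - m (o(m, S) = -2/7 + (-18 - m) = -128/7 - m)
c(x) = -4*x²
√(o(-2, 5)/(-189) + c(10)) = √((-128/7 - 1*(-2))/(-189) - 4*10²) = √((-128/7 + 2)*(-1/189) - 4*100) = √(-114/7*(-1/189) - 400) = √(38/441 - 400) = √(-176362/441) = I*√176362/21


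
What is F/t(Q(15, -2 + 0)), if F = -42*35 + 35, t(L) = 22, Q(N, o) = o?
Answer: -1435/22 ≈ -65.227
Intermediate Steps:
F = -1435 (F = -1470 + 35 = -1435)
F/t(Q(15, -2 + 0)) = -1435/22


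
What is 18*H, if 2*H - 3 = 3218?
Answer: 28989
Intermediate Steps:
H = 3221/2 (H = 3/2 + (1/2)*3218 = 3/2 + 1609 = 3221/2 ≈ 1610.5)
18*H = 18*(3221/2) = 28989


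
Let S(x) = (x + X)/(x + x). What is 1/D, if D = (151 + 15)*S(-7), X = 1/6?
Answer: 42/3403 ≈ 0.012342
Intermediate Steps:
X = ⅙ ≈ 0.16667
S(x) = (⅙ + x)/(2*x) (S(x) = (x + ⅙)/(x + x) = (⅙ + x)/((2*x)) = (⅙ + x)*(1/(2*x)) = (⅙ + x)/(2*x))
D = 3403/42 (D = (151 + 15)*((1/12)*(1 + 6*(-7))/(-7)) = 166*((1/12)*(-⅐)*(1 - 42)) = 166*((1/12)*(-⅐)*(-41)) = 166*(41/84) = 3403/42 ≈ 81.024)
1/D = 1/(3403/42) = 42/3403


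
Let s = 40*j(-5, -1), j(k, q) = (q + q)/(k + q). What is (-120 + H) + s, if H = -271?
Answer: -1133/3 ≈ -377.67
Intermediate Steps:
j(k, q) = 2*q/(k + q) (j(k, q) = (2*q)/(k + q) = 2*q/(k + q))
s = 40/3 (s = 40*(2*(-1)/(-5 - 1)) = 40*(2*(-1)/(-6)) = 40*(2*(-1)*(-1/6)) = 40*(1/3) = 40/3 ≈ 13.333)
(-120 + H) + s = (-120 - 271) + 40/3 = -391 + 40/3 = -1133/3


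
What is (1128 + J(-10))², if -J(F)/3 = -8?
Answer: 1327104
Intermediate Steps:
J(F) = 24 (J(F) = -3*(-8) = 24)
(1128 + J(-10))² = (1128 + 24)² = 1152² = 1327104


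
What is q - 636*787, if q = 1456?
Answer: -499076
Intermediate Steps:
q - 636*787 = 1456 - 636*787 = 1456 - 500532 = -499076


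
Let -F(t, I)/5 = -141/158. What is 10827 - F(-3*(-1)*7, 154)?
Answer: 1709961/158 ≈ 10823.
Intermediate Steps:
F(t, I) = 705/158 (F(t, I) = -(-705)/158 = -5*(-141/158) = 705/158)
10827 - F(-3*(-1)*7, 154) = 10827 - 1*705/158 = 10827 - 705/158 = 1709961/158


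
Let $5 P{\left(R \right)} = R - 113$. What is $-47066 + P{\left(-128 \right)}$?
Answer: $- \frac{235571}{5} \approx -47114.0$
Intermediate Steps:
$P{\left(R \right)} = - \frac{113}{5} + \frac{R}{5}$ ($P{\left(R \right)} = \frac{R - 113}{5} = \frac{-113 + R}{5} = - \frac{113}{5} + \frac{R}{5}$)
$-47066 + P{\left(-128 \right)} = -47066 + \left(- \frac{113}{5} + \frac{1}{5} \left(-128\right)\right) = -47066 - \frac{241}{5} = - \frac{235571}{5}$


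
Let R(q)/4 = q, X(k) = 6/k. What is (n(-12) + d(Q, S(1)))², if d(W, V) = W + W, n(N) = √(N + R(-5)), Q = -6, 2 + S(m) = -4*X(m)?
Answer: 112 - 96*I*√2 ≈ 112.0 - 135.76*I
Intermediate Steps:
R(q) = 4*q
S(m) = -2 - 24/m
n(N) = √(-20 + N) (n(N) = √(N + 4*(-5)) = √(N - 20) = √(-20 + N))
d(W, V) = 2*W
(n(-12) + d(Q, S(1)))² = (√(-20 - 12) + 2*(-6))² = (√(-32) - 12)² = (4*I*√2 - 12)² = (-12 + 4*I*√2)²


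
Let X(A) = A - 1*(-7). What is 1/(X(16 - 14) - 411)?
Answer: -1/402 ≈ -0.0024876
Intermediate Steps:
X(A) = 7 + A (X(A) = A + 7 = 7 + A)
1/(X(16 - 14) - 411) = 1/((7 + (16 - 14)) - 411) = 1/((7 + 2) - 411) = 1/(9 - 411) = 1/(-402) = -1/402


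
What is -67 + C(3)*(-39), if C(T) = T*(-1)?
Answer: 50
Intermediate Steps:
C(T) = -T
-67 + C(3)*(-39) = -67 - 1*3*(-39) = -67 - 3*(-39) = -67 + 117 = 50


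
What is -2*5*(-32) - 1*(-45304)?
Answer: 45624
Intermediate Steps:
-2*5*(-32) - 1*(-45304) = -10*(-32) + 45304 = 320 + 45304 = 45624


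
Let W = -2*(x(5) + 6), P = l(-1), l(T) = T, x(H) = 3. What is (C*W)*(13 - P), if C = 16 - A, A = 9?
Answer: -1764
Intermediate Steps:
P = -1
C = 7 (C = 16 - 1*9 = 16 - 9 = 7)
W = -18 (W = -2*(3 + 6) = -2*9 = -18)
(C*W)*(13 - P) = (7*(-18))*(13 - 1*(-1)) = -126*(13 + 1) = -126*14 = -1764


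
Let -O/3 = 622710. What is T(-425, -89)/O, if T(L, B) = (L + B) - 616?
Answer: 113/186813 ≈ 0.00060488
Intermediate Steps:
O = -1868130 (O = -3*622710 = -1868130)
T(L, B) = -616 + B + L (T(L, B) = (B + L) - 616 = -616 + B + L)
T(-425, -89)/O = (-616 - 89 - 425)/(-1868130) = -1130*(-1/1868130) = 113/186813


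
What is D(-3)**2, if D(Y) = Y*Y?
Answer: 81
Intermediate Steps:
D(Y) = Y**2
D(-3)**2 = ((-3)**2)**2 = 9**2 = 81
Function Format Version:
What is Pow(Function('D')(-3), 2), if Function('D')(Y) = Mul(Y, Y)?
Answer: 81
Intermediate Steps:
Function('D')(Y) = Pow(Y, 2)
Pow(Function('D')(-3), 2) = Pow(Pow(-3, 2), 2) = Pow(9, 2) = 81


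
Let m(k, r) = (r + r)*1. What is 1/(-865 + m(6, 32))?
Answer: -1/801 ≈ -0.0012484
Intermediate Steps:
m(k, r) = 2*r (m(k, r) = (2*r)*1 = 2*r)
1/(-865 + m(6, 32)) = 1/(-865 + 2*32) = 1/(-865 + 64) = 1/(-801) = -1/801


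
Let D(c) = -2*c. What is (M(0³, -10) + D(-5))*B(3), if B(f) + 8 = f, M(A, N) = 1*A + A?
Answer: -50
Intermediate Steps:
M(A, N) = 2*A (M(A, N) = A + A = 2*A)
B(f) = -8 + f
(M(0³, -10) + D(-5))*B(3) = (2*0³ - 2*(-5))*(-8 + 3) = (2*0 + 10)*(-5) = (0 + 10)*(-5) = 10*(-5) = -50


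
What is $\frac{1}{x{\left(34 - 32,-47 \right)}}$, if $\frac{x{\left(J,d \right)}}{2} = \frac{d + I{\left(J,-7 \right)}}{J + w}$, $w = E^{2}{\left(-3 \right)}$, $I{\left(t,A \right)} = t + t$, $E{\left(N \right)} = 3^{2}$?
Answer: $- \frac{83}{86} \approx -0.96512$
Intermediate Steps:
$E{\left(N \right)} = 9$
$I{\left(t,A \right)} = 2 t$
$w = 81$ ($w = 9^{2} = 81$)
$x{\left(J,d \right)} = \frac{2 \left(d + 2 J\right)}{81 + J}$ ($x{\left(J,d \right)} = 2 \frac{d + 2 J}{J + 81} = 2 \frac{d + 2 J}{81 + J} = \frac{2 \left(d + 2 J\right)}{81 + J}$)
$\frac{1}{x{\left(34 - 32,-47 \right)}} = \frac{1}{2 \frac{1}{81 + \left(34 - 32\right)} \left(-47 + 2 \left(34 - 32\right)\right)} = \frac{1}{2 \frac{1}{81 + 2} \left(-47 + 2 \cdot 2\right)} = \frac{1}{2 \cdot \frac{1}{83} \left(-47 + 4\right)} = \frac{1}{2 \cdot \frac{1}{83} \left(-43\right)} = \frac{1}{- \frac{86}{83}} = - \frac{83}{86}$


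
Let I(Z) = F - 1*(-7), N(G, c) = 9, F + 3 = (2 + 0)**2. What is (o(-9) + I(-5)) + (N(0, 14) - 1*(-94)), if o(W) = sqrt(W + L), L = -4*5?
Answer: 111 + I*sqrt(29) ≈ 111.0 + 5.3852*I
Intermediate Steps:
F = 1 (F = -3 + (2 + 0)**2 = -3 + 2**2 = -3 + 4 = 1)
I(Z) = 8 (I(Z) = 1 - 1*(-7) = 1 + 7 = 8)
L = -20
o(W) = sqrt(-20 + W) (o(W) = sqrt(W - 20) = sqrt(-20 + W))
(o(-9) + I(-5)) + (N(0, 14) - 1*(-94)) = (sqrt(-20 - 9) + 8) + (9 - 1*(-94)) = (sqrt(-29) + 8) + (9 + 94) = (I*sqrt(29) + 8) + 103 = (8 + I*sqrt(29)) + 103 = 111 + I*sqrt(29)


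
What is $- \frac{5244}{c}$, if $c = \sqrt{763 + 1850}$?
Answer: $- \frac{1748 \sqrt{2613}}{871} \approx -102.59$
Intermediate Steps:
$c = \sqrt{2613} \approx 51.117$
$- \frac{5244}{c} = - \frac{5244}{\sqrt{2613}} = - 5244 \frac{\sqrt{2613}}{2613} = - \frac{1748 \sqrt{2613}}{871}$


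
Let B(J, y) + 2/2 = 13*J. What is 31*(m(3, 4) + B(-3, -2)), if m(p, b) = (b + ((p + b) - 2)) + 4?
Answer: -837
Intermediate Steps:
B(J, y) = -1 + 13*J
m(p, b) = 2 + p + 2*b (m(p, b) = (b + ((b + p) - 2)) + 4 = (b + (-2 + b + p)) + 4 = (-2 + p + 2*b) + 4 = 2 + p + 2*b)
31*(m(3, 4) + B(-3, -2)) = 31*((2 + 3 + 2*4) + (-1 + 13*(-3))) = 31*((2 + 3 + 8) + (-1 - 39)) = 31*(13 - 40) = 31*(-27) = -837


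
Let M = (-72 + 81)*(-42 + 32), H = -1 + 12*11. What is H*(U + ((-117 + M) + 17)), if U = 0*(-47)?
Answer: -24890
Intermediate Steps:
U = 0
H = 131 (H = -1 + 132 = 131)
M = -90 (M = 9*(-10) = -90)
H*(U + ((-117 + M) + 17)) = 131*(0 + ((-117 - 90) + 17)) = 131*(0 + (-207 + 17)) = 131*(0 - 190) = 131*(-190) = -24890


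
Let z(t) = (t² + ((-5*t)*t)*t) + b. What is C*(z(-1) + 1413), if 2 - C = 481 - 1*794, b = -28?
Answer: 438165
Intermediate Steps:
z(t) = -28 + t² - 5*t³ (z(t) = (t² + ((-5*t)*t)*t) - 28 = (t² + (-5*t²)*t) - 28 = (t² - 5*t³) - 28 = -28 + t² - 5*t³)
C = 315 (C = 2 - (481 - 1*794) = 2 - (481 - 794) = 2 - 1*(-313) = 2 + 313 = 315)
C*(z(-1) + 1413) = 315*((-28 + (-1)² - 5*(-1)³) + 1413) = 315*((-28 + 1 - 5*(-1)) + 1413) = 315*((-28 + 1 + 5) + 1413) = 315*(-22 + 1413) = 315*1391 = 438165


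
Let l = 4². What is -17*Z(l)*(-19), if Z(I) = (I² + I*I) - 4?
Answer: 164084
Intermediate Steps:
l = 16
Z(I) = -4 + 2*I² (Z(I) = (I² + I²) - 4 = 2*I² - 4 = -4 + 2*I²)
-17*Z(l)*(-19) = -17*(-4 + 2*16²)*(-19) = -17*(-4 + 2*256)*(-19) = -17*(-4 + 512)*(-19) = -17*508*(-19) = -8636*(-19) = 164084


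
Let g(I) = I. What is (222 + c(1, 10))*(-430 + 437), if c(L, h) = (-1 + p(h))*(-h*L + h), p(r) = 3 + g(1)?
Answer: 1554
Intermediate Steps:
p(r) = 4 (p(r) = 3 + 1 = 4)
c(L, h) = 3*h - 3*L*h (c(L, h) = (-1 + 4)*(-h*L + h) = 3*(-L*h + h) = 3*(h - L*h) = 3*h - 3*L*h)
(222 + c(1, 10))*(-430 + 437) = (222 + 3*10*(1 - 1*1))*(-430 + 437) = (222 + 3*10*(1 - 1))*7 = (222 + 3*10*0)*7 = (222 + 0)*7 = 222*7 = 1554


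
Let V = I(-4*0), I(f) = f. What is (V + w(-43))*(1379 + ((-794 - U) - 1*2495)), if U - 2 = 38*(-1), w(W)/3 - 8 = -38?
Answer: 168660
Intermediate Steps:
w(W) = -90 (w(W) = 24 + 3*(-38) = 24 - 114 = -90)
V = 0 (V = -4*0 = 0)
U = -36 (U = 2 + 38*(-1) = 2 - 38 = -36)
(V + w(-43))*(1379 + ((-794 - U) - 1*2495)) = (0 - 90)*(1379 + ((-794 - 1*(-36)) - 1*2495)) = -90*(1379 + ((-794 + 36) - 2495)) = -90*(1379 + (-758 - 2495)) = -90*(1379 - 3253) = -90*(-1874) = 168660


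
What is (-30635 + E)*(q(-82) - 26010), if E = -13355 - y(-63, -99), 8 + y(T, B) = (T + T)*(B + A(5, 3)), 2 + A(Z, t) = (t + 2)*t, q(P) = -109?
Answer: 1431791342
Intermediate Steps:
A(Z, t) = -2 + t*(2 + t) (A(Z, t) = -2 + (t + 2)*t = -2 + (2 + t)*t = -2 + t*(2 + t))
y(T, B) = -8 + 2*T*(13 + B) (y(T, B) = -8 + (T + T)*(B + (-2 + 3**2 + 2*3)) = -8 + (2*T)*(B + (-2 + 9 + 6)) = -8 + (2*T)*(B + 13) = -8 + (2*T)*(13 + B) = -8 + 2*T*(13 + B))
E = -24183 (E = -13355 - (-8 + 26*(-63) + 2*(-99)*(-63)) = -13355 - (-8 - 1638 + 12474) = -13355 - 1*10828 = -13355 - 10828 = -24183)
(-30635 + E)*(q(-82) - 26010) = (-30635 - 24183)*(-109 - 26010) = -54818*(-26119) = 1431791342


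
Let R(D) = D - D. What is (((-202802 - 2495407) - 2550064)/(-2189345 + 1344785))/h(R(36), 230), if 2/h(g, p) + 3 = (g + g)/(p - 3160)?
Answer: -5248273/563040 ≈ -9.3213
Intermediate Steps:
R(D) = 0
h(g, p) = 2/(-3 + 2*g/(-3160 + p)) (h(g, p) = 2/(-3 + (g + g)/(p - 3160)) = 2/(-3 + (2*g)/(-3160 + p)) = 2/(-3 + 2*g/(-3160 + p)))
(((-202802 - 2495407) - 2550064)/(-2189345 + 1344785))/h(R(36), 230) = (((-202802 - 2495407) - 2550064)/(-2189345 + 1344785))/((2*(-3160 + 230)/(9480 - 3*230 + 2*0))) = ((-2698209 - 2550064)/(-844560))/((2*(-2930)/(9480 - 690 + 0))) = (-5248273*(-1/844560))/((2*(-2930)/8790)) = 5248273/(844560*((2*(1/8790)*(-2930)))) = 5248273/(844560*(-⅔)) = (5248273/844560)*(-3/2) = -5248273/563040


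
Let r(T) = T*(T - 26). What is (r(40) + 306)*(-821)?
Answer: -710986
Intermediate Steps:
r(T) = T*(-26 + T)
(r(40) + 306)*(-821) = (40*(-26 + 40) + 306)*(-821) = (40*14 + 306)*(-821) = (560 + 306)*(-821) = 866*(-821) = -710986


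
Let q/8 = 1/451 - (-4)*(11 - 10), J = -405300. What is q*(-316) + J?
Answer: -187353340/451 ≈ -4.1542e+5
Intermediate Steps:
q = 14440/451 (q = 8*(1/451 - (-4)*(11 - 10)) = 8*(1/451 - (-4)) = 8*(1/451 - 1*(-4)) = 8*(1/451 + 4) = 8*(1805/451) = 14440/451 ≈ 32.018)
q*(-316) + J = (14440/451)*(-316) - 405300 = -4563040/451 - 405300 = -187353340/451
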